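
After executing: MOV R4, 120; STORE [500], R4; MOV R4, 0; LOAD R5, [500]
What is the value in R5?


Register and memory trace:
  MOV R4, 120  → R4 = 120
  STORE [500], R4  → mem[500] = 120
  MOV R4, 0  → R4 = 0
  LOAD R5, [500]  → R5 = mem[500] = 120
Final: R5 = 120

120


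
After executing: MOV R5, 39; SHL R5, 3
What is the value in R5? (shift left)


Register state trace:
  MOV R5, 39  → R5 = 39
  SHL R5, 3  → R5 = 39 << 3 = 39 * 2^3 = 312
Final: R5 = 312

312


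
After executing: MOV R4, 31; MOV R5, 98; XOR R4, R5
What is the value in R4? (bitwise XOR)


Register state trace:
  MOV R4, 31  → R4 = 31 (0b00011111)
  MOV R5, 98  → R5 = 98 (0b01100010)
  XOR R4, R5  → R4 = 31 XOR 98 = 125 (0b01111101)
Final: R4 = 125

125


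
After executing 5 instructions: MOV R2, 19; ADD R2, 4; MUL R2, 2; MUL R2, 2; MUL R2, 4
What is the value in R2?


Register state trace:
  MOV R2, 19  → R2 = 19
  ADD R2, 4  → R2 = 19 + 4 = 23
  MUL R2, 2  → R2 = 23 * 2 = 46
  MUL R2, 2  → R2 = 46 * 2 = 92
  MUL R2, 4  → R2 = 92 * 4 = 368
Final: R2 = 368

368


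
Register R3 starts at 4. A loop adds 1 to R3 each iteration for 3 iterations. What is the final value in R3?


Starting value: R3 = 4
  Iter 1: R3 = 4 + 1 = 5
  Iter 2: R3 = 5 + 1 = 6
  Iter 3: R3 = 6 + 1 = 7
Final: R3 = 7

7


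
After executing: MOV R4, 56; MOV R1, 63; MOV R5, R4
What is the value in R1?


Register state trace:
  MOV R4, 56  → R4 = 56
  MOV R1, 63  → R1 = 63
  MOV R5, R4  → R5 = 56
Final: R1 = 63

63


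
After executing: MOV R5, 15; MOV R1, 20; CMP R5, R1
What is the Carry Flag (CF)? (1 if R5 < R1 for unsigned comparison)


Register state trace:
  MOV R5, 15  → R5 = 15
  MOV R1, 20  → R1 = 20
  CMP R5, R1  → unsigned 15 - 20: borrow occurs
  15 < 20, so CF = 1
CF = 1

1


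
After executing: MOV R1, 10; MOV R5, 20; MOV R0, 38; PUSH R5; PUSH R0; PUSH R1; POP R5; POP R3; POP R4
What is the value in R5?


Stack trace (top is rightmost):
  MOV R1, 10  → R1 = 10
  MOV R5, 20  → R5 = 20
  MOV R0, 38  → R0 = 38
  PUSH R5  → stack: [20]
  PUSH R0  → stack: [20, 38]
  PUSH R1  → stack: [20, 38, 10]
  POP R5  → R5 = 10, stack: [20, 38]
  POP R3  → R3 = 38, stack: [20]
  POP R4  → R4 = 20, stack: []
Final: R5 = 10

10


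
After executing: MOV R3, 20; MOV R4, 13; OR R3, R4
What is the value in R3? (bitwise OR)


Register state trace:
  MOV R3, 20  → R3 = 20 (0b00010100)
  MOV R4, 13  → R4 = 13 (0b00001101)
  OR R3, R4   → R3 = 20 OR 13 = 29 (0b00011101)
Final: R3 = 29

29


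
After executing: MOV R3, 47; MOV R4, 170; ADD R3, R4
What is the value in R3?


Register state trace:
  MOV R3, 47  → R3 = 47
  MOV R4, 170  → R4 = 170
  ADD R3, R4  → R3 = 47 + 170 = 217
Final: R3 = 217

217


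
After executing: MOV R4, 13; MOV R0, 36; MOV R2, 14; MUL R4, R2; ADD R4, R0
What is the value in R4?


Register state trace:
  MOV R4, 13  → R4 = 13
  MOV R0, 36  → R0 = 36
  MOV R2, 14  → R2 = 14
  MUL R4, R2  → R4 = 13 * 14 = 182
  ADD R4, R0  → R4 = 182 + 36 = 218
Final: R4 = 218

218


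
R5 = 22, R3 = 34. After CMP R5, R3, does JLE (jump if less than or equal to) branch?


Trace:
  R5 = 22, R3 = 34
  CMP R5, R3  → compares 22 vs 34
  JLE checks: is 22 less than or equal to 34?
  22 < 34, so condition is true
Branch taken: Yes

Yes


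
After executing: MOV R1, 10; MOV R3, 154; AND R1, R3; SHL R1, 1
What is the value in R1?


Register state trace:
  MOV R1, 10  → R1 = 10 (0b00001010)
  MOV R3, 154  → R3 = 154 (0b10011010)
  AND R1, R3  → R1 = 10 AND 154 = 10 (0b00001010)
  SHL R1, 1  → R1 = 10 << 1 = 20
Final: R1 = 20

20


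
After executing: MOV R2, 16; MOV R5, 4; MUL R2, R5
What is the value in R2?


Register state trace:
  MOV R2, 16  → R2 = 16
  MOV R5, 4  → R5 = 4
  MUL R2, R5  → R2 = 16 * 4 = 64
Final: R2 = 64

64


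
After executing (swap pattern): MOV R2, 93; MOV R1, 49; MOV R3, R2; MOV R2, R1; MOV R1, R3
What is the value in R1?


Register state trace (swap pattern):
  MOV R2, 93  → R2 = 93
  MOV R1, 49  → R1 = 49
  MOV R3, R2  → R3 = 93  (save R2)
  MOV R2, R1  → R2 = 49  (R2 gets R1's value)
  MOV R1, R3  → R1 = 93  (R1 gets saved value)
Final: R1 = 93

93


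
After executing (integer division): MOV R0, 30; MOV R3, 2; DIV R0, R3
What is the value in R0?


Register state trace:
  MOV R0, 30  → R0 = 30
  MOV R3, 2  → R3 = 2
  DIV R0, R3  → R0 = 30 // 2 = 15
Final: R0 = 15

15


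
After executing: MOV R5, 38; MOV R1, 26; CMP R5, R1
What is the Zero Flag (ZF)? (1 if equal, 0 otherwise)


Register state trace:
  MOV R5, 38  → R5 = 38
  MOV R1, 26  → R1 = 26
  CMP R5, R1  → computes 38 - 26 = 12
  Result is nonzero, so values are not equal
ZF = 0

0


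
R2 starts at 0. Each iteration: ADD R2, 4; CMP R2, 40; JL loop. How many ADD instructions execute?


Loop trace (R2 starts at 0, target 40, step 4):
  ADD #1: R2 = 0 + 4 = 4  → 4 < 40, loop
  ADD #2: R2 = 4 + 4 = 8  → 8 < 40, loop
  ADD #3: R2 = 8 + 4 = 12  → 12 < 40, loop
  ADD #4: R2 = 12 + 4 = 16  → 16 < 40, loop
  ADD #5: R2 = 16 + 4 = 20  → 20 < 40, loop
  ADD #6: R2 = 20 + 4 = 24  → 24 < 40, loop
  ADD #7: R2 = 24 + 4 = 28  → 28 < 40, loop
  ADD #8: R2 = 28 + 4 = 32  → 32 < 40, loop
  ADD #9: R2 = 32 + 4 = 36  → 36 < 40, loop
  ADD #10: R2 = 36 + 4 = 40  → 40 >= 40, exit
Total ADD instructions: 10

10


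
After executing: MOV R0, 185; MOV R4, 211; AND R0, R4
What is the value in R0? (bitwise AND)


Register state trace:
  MOV R0, 185  → R0 = 185 (0b10111001)
  MOV R4, 211  → R4 = 211 (0b11010011)
  AND R0, R4  → R0 = 185 AND 211 = 145 (0b10010001)
Final: R0 = 145

145


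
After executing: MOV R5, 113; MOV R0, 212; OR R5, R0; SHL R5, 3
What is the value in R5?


Register state trace:
  MOV R5, 113  → R5 = 113 (0b01110001)
  MOV R0, 212  → R0 = 212 (0b11010100)
  OR R5, R0  → R5 = 113 OR 212 = 245 (0b11110101)
  SHL R5, 3  → R5 = 245 << 3 = 1960
Final: R5 = 1960

1960


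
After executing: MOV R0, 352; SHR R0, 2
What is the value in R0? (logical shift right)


Register state trace:
  MOV R0, 352  → R0 = 352
  SHR R0, 2  → R0 = 352 >> 2 = 352 // 2^2 = 88
Final: R0 = 88

88


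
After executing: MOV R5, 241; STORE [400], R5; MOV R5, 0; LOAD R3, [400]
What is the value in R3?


Register and memory trace:
  MOV R5, 241  → R5 = 241
  STORE [400], R5  → mem[400] = 241
  MOV R5, 0  → R5 = 0
  LOAD R3, [400]  → R3 = mem[400] = 241
Final: R3 = 241

241


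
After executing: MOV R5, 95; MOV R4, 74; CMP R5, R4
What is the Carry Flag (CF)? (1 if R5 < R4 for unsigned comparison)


Register state trace:
  MOV R5, 95  → R5 = 95
  MOV R4, 74  → R4 = 74
  CMP R5, R4  → unsigned 95 - 74: no borrow
  95 >= 74, so CF = 0
CF = 0

0


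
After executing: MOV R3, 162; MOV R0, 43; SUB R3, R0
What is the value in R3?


Register state trace:
  MOV R3, 162  → R3 = 162
  MOV R0, 43  → R0 = 43
  SUB R3, R0  → R3 = 162 - 43 = 119
Final: R3 = 119

119


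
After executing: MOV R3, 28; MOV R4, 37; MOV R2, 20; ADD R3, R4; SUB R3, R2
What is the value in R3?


Register state trace:
  MOV R3, 28  → R3 = 28
  MOV R4, 37  → R4 = 37
  MOV R2, 20  → R2 = 20
  ADD R3, R4  → R3 = 28 + 37 = 65
  SUB R3, R2  → R3 = 65 - 20 = 45
Final: R3 = 45

45


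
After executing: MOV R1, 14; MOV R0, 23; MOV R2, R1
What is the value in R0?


Register state trace:
  MOV R1, 14  → R1 = 14
  MOV R0, 23  → R0 = 23
  MOV R2, R1  → R2 = 14
Final: R0 = 23

23


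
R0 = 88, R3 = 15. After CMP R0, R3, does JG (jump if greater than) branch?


Trace:
  R0 = 88, R3 = 15
  CMP R0, R3  → compares 88 vs 15
  JG checks: is 88 greater than 15?
  88 > 15, so condition is true
Branch taken: Yes

Yes


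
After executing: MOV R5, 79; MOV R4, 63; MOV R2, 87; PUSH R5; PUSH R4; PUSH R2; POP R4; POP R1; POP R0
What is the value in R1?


Stack trace (top is rightmost):
  MOV R5, 79  → R5 = 79
  MOV R4, 63  → R4 = 63
  MOV R2, 87  → R2 = 87
  PUSH R5  → stack: [79]
  PUSH R4  → stack: [79, 63]
  PUSH R2  → stack: [79, 63, 87]
  POP R4  → R4 = 87, stack: [79, 63]
  POP R1  → R1 = 63, stack: [79]
  POP R0  → R0 = 79, stack: []
Final: R1 = 63

63


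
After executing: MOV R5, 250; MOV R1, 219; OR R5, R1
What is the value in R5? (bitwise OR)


Register state trace:
  MOV R5, 250  → R5 = 250 (0b11111010)
  MOV R1, 219  → R1 = 219 (0b11011011)
  OR R5, R1   → R5 = 250 OR 219 = 251 (0b11111011)
Final: R5 = 251

251


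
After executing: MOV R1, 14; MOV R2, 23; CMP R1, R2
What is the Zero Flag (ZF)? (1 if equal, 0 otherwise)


Register state trace:
  MOV R1, 14  → R1 = 14
  MOV R2, 23  → R2 = 23
  CMP R1, R2  → computes 14 - 23 = -9
  Result is nonzero, so values are not equal
ZF = 0

0


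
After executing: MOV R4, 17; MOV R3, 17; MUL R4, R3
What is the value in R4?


Register state trace:
  MOV R4, 17  → R4 = 17
  MOV R3, 17  → R3 = 17
  MUL R4, R3  → R4 = 17 * 17 = 289
Final: R4 = 289

289


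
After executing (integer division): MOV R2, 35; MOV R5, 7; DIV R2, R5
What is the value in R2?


Register state trace:
  MOV R2, 35  → R2 = 35
  MOV R5, 7  → R5 = 7
  DIV R2, R5  → R2 = 35 // 7 = 5
Final: R2 = 5

5


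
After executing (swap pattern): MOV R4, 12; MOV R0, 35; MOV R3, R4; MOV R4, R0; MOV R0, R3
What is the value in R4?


Register state trace (swap pattern):
  MOV R4, 12  → R4 = 12
  MOV R0, 35  → R0 = 35
  MOV R3, R4  → R3 = 12  (save R4)
  MOV R4, R0  → R4 = 35  (R4 gets R0's value)
  MOV R0, R3  → R0 = 12  (R0 gets saved value)
Final: R4 = 35

35


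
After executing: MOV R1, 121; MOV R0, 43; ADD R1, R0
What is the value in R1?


Register state trace:
  MOV R1, 121  → R1 = 121
  MOV R0, 43  → R0 = 43
  ADD R1, R0  → R1 = 121 + 43 = 164
Final: R1 = 164

164


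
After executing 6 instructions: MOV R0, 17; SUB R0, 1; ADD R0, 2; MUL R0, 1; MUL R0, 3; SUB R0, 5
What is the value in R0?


Register state trace:
  MOV R0, 17  → R0 = 17
  SUB R0, 1  → R0 = 17 - 1 = 16
  ADD R0, 2  → R0 = 16 + 2 = 18
  MUL R0, 1  → R0 = 18 * 1 = 18
  MUL R0, 3  → R0 = 18 * 3 = 54
  SUB R0, 5  → R0 = 54 - 5 = 49
Final: R0 = 49

49


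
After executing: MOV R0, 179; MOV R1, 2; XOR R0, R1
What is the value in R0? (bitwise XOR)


Register state trace:
  MOV R0, 179  → R0 = 179 (0b10110011)
  MOV R1, 2  → R1 = 2 (0b00000010)
  XOR R0, R1  → R0 = 179 XOR 2 = 177 (0b10110001)
Final: R0 = 177

177


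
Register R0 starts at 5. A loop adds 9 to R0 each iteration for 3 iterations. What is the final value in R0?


Starting value: R0 = 5
  Iter 1: R0 = 5 + 9 = 14
  Iter 2: R0 = 14 + 9 = 23
  Iter 3: R0 = 23 + 9 = 32
Final: R0 = 32

32


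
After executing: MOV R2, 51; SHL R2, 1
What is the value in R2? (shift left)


Register state trace:
  MOV R2, 51  → R2 = 51
  SHL R2, 1  → R2 = 51 << 1 = 51 * 2^1 = 102
Final: R2 = 102

102


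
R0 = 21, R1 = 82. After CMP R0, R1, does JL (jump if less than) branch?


Trace:
  R0 = 21, R1 = 82
  CMP R0, R1  → compares 21 vs 82
  JL checks: is 21 less than 82?
  21 < 82, so condition is true
Branch taken: Yes

Yes


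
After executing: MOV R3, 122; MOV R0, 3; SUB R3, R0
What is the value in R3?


Register state trace:
  MOV R3, 122  → R3 = 122
  MOV R0, 3  → R0 = 3
  SUB R3, R0  → R3 = 122 - 3 = 119
Final: R3 = 119

119


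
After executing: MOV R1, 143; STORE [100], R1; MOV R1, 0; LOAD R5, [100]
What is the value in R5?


Register and memory trace:
  MOV R1, 143  → R1 = 143
  STORE [100], R1  → mem[100] = 143
  MOV R1, 0  → R1 = 0
  LOAD R5, [100]  → R5 = mem[100] = 143
Final: R5 = 143

143


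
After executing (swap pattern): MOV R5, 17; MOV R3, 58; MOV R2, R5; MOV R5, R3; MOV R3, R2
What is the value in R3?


Register state trace (swap pattern):
  MOV R5, 17  → R5 = 17
  MOV R3, 58  → R3 = 58
  MOV R2, R5  → R2 = 17  (save R5)
  MOV R5, R3  → R5 = 58  (R5 gets R3's value)
  MOV R3, R2  → R3 = 17  (R3 gets saved value)
Final: R3 = 17

17


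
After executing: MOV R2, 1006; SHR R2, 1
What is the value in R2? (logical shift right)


Register state trace:
  MOV R2, 1006  → R2 = 1006
  SHR R2, 1  → R2 = 1006 >> 1 = 1006 // 2^1 = 503
Final: R2 = 503

503


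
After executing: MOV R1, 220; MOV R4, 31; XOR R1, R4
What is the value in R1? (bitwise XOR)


Register state trace:
  MOV R1, 220  → R1 = 220 (0b11011100)
  MOV R4, 31  → R4 = 31 (0b00011111)
  XOR R1, R4  → R1 = 220 XOR 31 = 195 (0b11000011)
Final: R1 = 195

195


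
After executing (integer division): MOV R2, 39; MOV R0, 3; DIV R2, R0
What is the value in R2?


Register state trace:
  MOV R2, 39  → R2 = 39
  MOV R0, 3  → R0 = 3
  DIV R2, R0  → R2 = 39 // 3 = 13
Final: R2 = 13

13


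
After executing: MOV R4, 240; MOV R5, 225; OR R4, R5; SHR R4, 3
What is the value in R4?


Register state trace:
  MOV R4, 240  → R4 = 240 (0b11110000)
  MOV R5, 225  → R5 = 225 (0b11100001)
  OR R4, R5  → R4 = 240 OR 225 = 241 (0b11110001)
  SHR R4, 3  → R4 = 241 >> 3 = 30
Final: R4 = 30

30


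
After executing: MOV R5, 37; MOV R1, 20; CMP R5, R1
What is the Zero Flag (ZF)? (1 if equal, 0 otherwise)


Register state trace:
  MOV R5, 37  → R5 = 37
  MOV R1, 20  → R1 = 20
  CMP R5, R1  → computes 37 - 20 = 17
  Result is nonzero, so values are not equal
ZF = 0

0


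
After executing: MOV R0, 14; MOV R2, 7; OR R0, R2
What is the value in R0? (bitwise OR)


Register state trace:
  MOV R0, 14  → R0 = 14 (0b00001110)
  MOV R2, 7  → R2 = 7 (0b00000111)
  OR R0, R2   → R0 = 14 OR 7 = 15 (0b00001111)
Final: R0 = 15

15


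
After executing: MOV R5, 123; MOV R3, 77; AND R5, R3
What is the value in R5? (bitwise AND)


Register state trace:
  MOV R5, 123  → R5 = 123 (0b01111011)
  MOV R3, 77  → R3 = 77 (0b01001101)
  AND R5, R3  → R5 = 123 AND 77 = 73 (0b01001001)
Final: R5 = 73

73


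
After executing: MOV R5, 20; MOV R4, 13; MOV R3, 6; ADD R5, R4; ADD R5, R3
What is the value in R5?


Register state trace:
  MOV R5, 20  → R5 = 20
  MOV R4, 13  → R4 = 13
  MOV R3, 6  → R3 = 6
  ADD R5, R4  → R5 = 20 + 13 = 33
  ADD R5, R3  → R5 = 33 + 6 = 39
Final: R5 = 39

39


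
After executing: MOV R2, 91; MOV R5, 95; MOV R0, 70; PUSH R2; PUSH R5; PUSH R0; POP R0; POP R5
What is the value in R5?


Stack trace (top is rightmost):
  MOV R2, 91  → R2 = 91
  MOV R5, 95  → R5 = 95
  MOV R0, 70  → R0 = 70
  PUSH R2  → stack: [91]
  PUSH R5  → stack: [91, 95]
  PUSH R0  → stack: [91, 95, 70]
  POP R0  → R0 = 70, stack: [91, 95]
  POP R5  → R5 = 95, stack: [91]
Final: R5 = 95

95


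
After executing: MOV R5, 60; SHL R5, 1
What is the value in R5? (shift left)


Register state trace:
  MOV R5, 60  → R5 = 60
  SHL R5, 1  → R5 = 60 << 1 = 60 * 2^1 = 120
Final: R5 = 120

120


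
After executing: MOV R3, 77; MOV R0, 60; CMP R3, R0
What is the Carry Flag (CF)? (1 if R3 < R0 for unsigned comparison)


Register state trace:
  MOV R3, 77  → R3 = 77
  MOV R0, 60  → R0 = 60
  CMP R3, R0  → unsigned 77 - 60: no borrow
  77 >= 60, so CF = 0
CF = 0

0


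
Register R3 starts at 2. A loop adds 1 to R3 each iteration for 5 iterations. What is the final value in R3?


Starting value: R3 = 2
  Iter 1: R3 = 2 + 1 = 3
  Iter 2: R3 = 3 + 1 = 4
  Iter 3: R3 = 4 + 1 = 5
  Iter 4: R3 = 5 + 1 = 6
  Iter 5: R3 = 6 + 1 = 7
Final: R3 = 7

7


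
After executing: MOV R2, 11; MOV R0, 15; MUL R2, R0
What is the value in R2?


Register state trace:
  MOV R2, 11  → R2 = 11
  MOV R0, 15  → R0 = 15
  MUL R2, R0  → R2 = 11 * 15 = 165
Final: R2 = 165

165


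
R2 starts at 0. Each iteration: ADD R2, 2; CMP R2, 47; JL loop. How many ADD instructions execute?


Loop trace (R2 starts at 0, target 47, step 2):
  ADD #1: R2 = 0 + 2 = 2  → 2 < 47, loop
  ADD #2: R2 = 2 + 2 = 4  → 4 < 47, loop
  ADD #3: R2 = 4 + 2 = 6  → 6 < 47, loop
  ADD #4: R2 = 6 + 2 = 8  → 8 < 47, loop
  ADD #5: R2 = 8 + 2 = 10  → 10 < 47, loop
  ADD #6: R2 = 10 + 2 = 12  → 12 < 47, loop
  ADD #7: R2 = 12 + 2 = 14  → 14 < 47, loop
  ADD #8: R2 = 14 + 2 = 16  → 16 < 47, loop
  ADD #9: R2 = 16 + 2 = 18  → 18 < 47, loop
  ADD #10: R2 = 18 + 2 = 20  → 20 < 47, loop
  ADD #11: R2 = 20 + 2 = 22  → 22 < 47, loop
  ADD #12: R2 = 22 + 2 = 24  → 24 < 47, loop
  ADD #13: R2 = 24 + 2 = 26  → 26 < 47, loop
  ADD #14: R2 = 26 + 2 = 28  → 28 < 47, loop
  ADD #15: R2 = 28 + 2 = 30  → 30 < 47, loop
  ADD #16: R2 = 30 + 2 = 32  → 32 < 47, loop
  ADD #17: R2 = 32 + 2 = 34  → 34 < 47, loop
  ADD #18: R2 = 34 + 2 = 36  → 36 < 47, loop
  ADD #19: R2 = 36 + 2 = 38  → 38 < 47, loop
  ADD #20: R2 = 38 + 2 = 40  → 40 < 47, loop
  ADD #21: R2 = 40 + 2 = 42  → 42 < 47, loop
  ADD #22: R2 = 42 + 2 = 44  → 44 < 47, loop
  ADD #23: R2 = 44 + 2 = 46  → 46 < 47, loop
  ADD #24: R2 = 46 + 2 = 48  → 48 >= 47, exit
Total ADD instructions: 24

24


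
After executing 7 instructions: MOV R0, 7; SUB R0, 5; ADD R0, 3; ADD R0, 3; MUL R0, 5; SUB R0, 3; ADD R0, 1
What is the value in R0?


Register state trace:
  MOV R0, 7  → R0 = 7
  SUB R0, 5  → R0 = 7 - 5 = 2
  ADD R0, 3  → R0 = 2 + 3 = 5
  ADD R0, 3  → R0 = 5 + 3 = 8
  MUL R0, 5  → R0 = 8 * 5 = 40
  SUB R0, 3  → R0 = 40 - 3 = 37
  ADD R0, 1  → R0 = 37 + 1 = 38
Final: R0 = 38

38


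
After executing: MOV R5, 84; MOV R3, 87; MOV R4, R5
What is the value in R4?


Register state trace:
  MOV R5, 84  → R5 = 84
  MOV R3, 87  → R3 = 87
  MOV R4, R5  → R4 = 84
Final: R4 = 84

84


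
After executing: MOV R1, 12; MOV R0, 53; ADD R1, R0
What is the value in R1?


Register state trace:
  MOV R1, 12  → R1 = 12
  MOV R0, 53  → R0 = 53
  ADD R1, R0  → R1 = 12 + 53 = 65
Final: R1 = 65

65


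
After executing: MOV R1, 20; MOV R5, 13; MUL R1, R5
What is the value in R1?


Register state trace:
  MOV R1, 20  → R1 = 20
  MOV R5, 13  → R5 = 13
  MUL R1, R5  → R1 = 20 * 13 = 260
Final: R1 = 260

260


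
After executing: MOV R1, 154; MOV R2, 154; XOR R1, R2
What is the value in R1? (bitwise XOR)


Register state trace:
  MOV R1, 154  → R1 = 154 (0b10011010)
  MOV R2, 154  → R2 = 154 (0b10011010)
  XOR R1, R2  → R1 = 154 XOR 154 = 0 (0b00000000)
Final: R1 = 0

0


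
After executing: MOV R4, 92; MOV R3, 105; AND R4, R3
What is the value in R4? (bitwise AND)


Register state trace:
  MOV R4, 92  → R4 = 92 (0b01011100)
  MOV R3, 105  → R3 = 105 (0b01101001)
  AND R4, R3  → R4 = 92 AND 105 = 72 (0b01001000)
Final: R4 = 72

72


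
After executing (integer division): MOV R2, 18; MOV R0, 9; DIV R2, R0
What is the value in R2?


Register state trace:
  MOV R2, 18  → R2 = 18
  MOV R0, 9  → R0 = 9
  DIV R2, R0  → R2 = 18 // 9 = 2
Final: R2 = 2

2


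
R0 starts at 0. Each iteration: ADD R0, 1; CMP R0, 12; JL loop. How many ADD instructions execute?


Loop trace (R0 starts at 0, target 12, step 1):
  ADD #1: R0 = 0 + 1 = 1  → 1 < 12, loop
  ADD #2: R0 = 1 + 1 = 2  → 2 < 12, loop
  ADD #3: R0 = 2 + 1 = 3  → 3 < 12, loop
  ADD #4: R0 = 3 + 1 = 4  → 4 < 12, loop
  ADD #5: R0 = 4 + 1 = 5  → 5 < 12, loop
  ADD #6: R0 = 5 + 1 = 6  → 6 < 12, loop
  ADD #7: R0 = 6 + 1 = 7  → 7 < 12, loop
  ADD #8: R0 = 7 + 1 = 8  → 8 < 12, loop
  ADD #9: R0 = 8 + 1 = 9  → 9 < 12, loop
  ADD #10: R0 = 9 + 1 = 10  → 10 < 12, loop
  ADD #11: R0 = 10 + 1 = 11  → 11 < 12, loop
  ADD #12: R0 = 11 + 1 = 12  → 12 >= 12, exit
Total ADD instructions: 12

12


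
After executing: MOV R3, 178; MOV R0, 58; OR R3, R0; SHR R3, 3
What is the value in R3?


Register state trace:
  MOV R3, 178  → R3 = 178 (0b10110010)
  MOV R0, 58  → R0 = 58 (0b00111010)
  OR R3, R0  → R3 = 178 OR 58 = 186 (0b10111010)
  SHR R3, 3  → R3 = 186 >> 3 = 23
Final: R3 = 23

23


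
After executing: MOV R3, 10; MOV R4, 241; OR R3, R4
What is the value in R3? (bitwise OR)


Register state trace:
  MOV R3, 10  → R3 = 10 (0b00001010)
  MOV R4, 241  → R4 = 241 (0b11110001)
  OR R3, R4   → R3 = 10 OR 241 = 251 (0b11111011)
Final: R3 = 251

251


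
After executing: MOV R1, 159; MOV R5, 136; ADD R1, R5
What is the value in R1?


Register state trace:
  MOV R1, 159  → R1 = 159
  MOV R5, 136  → R5 = 136
  ADD R1, R5  → R1 = 159 + 136 = 295
Final: R1 = 295

295


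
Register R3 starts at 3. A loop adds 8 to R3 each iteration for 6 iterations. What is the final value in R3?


Starting value: R3 = 3
  Iter 1: R3 = 3 + 8 = 11
  Iter 2: R3 = 11 + 8 = 19
  Iter 3: R3 = 19 + 8 = 27
  Iter 4: R3 = 27 + 8 = 35
  Iter 5: R3 = 35 + 8 = 43
  Iter 6: R3 = 43 + 8 = 51
Final: R3 = 51

51


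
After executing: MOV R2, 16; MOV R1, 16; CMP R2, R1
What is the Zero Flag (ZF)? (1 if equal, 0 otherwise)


Register state trace:
  MOV R2, 16  → R2 = 16
  MOV R1, 16  → R1 = 16
  CMP R2, R1  → computes 16 - 16 = 0
  Result is zero, so values are equal
ZF = 1

1


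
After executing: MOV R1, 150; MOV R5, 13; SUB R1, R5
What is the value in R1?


Register state trace:
  MOV R1, 150  → R1 = 150
  MOV R5, 13  → R5 = 13
  SUB R1, R5  → R1 = 150 - 13 = 137
Final: R1 = 137

137


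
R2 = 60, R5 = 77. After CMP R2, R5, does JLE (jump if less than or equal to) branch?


Trace:
  R2 = 60, R5 = 77
  CMP R2, R5  → compares 60 vs 77
  JLE checks: is 60 less than or equal to 77?
  60 < 77, so condition is true
Branch taken: Yes

Yes


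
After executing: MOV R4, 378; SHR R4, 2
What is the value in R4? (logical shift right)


Register state trace:
  MOV R4, 378  → R4 = 378
  SHR R4, 2  → R4 = 378 >> 2 = 378 // 2^2 = 94
Final: R4 = 94

94


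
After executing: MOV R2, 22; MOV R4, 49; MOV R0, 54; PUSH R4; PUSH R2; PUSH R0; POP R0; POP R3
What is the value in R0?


Stack trace (top is rightmost):
  MOV R2, 22  → R2 = 22
  MOV R4, 49  → R4 = 49
  MOV R0, 54  → R0 = 54
  PUSH R4  → stack: [49]
  PUSH R2  → stack: [49, 22]
  PUSH R0  → stack: [49, 22, 54]
  POP R0  → R0 = 54, stack: [49, 22]
  POP R3  → R3 = 22, stack: [49]
Final: R0 = 54

54


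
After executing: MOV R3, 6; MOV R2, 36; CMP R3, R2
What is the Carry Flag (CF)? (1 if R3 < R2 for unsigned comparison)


Register state trace:
  MOV R3, 6  → R3 = 6
  MOV R2, 36  → R2 = 36
  CMP R3, R2  → unsigned 6 - 36: borrow occurs
  6 < 36, so CF = 1
CF = 1

1


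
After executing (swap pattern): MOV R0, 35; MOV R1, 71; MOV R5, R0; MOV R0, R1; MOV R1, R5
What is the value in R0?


Register state trace (swap pattern):
  MOV R0, 35  → R0 = 35
  MOV R1, 71  → R1 = 71
  MOV R5, R0  → R5 = 35  (save R0)
  MOV R0, R1  → R0 = 71  (R0 gets R1's value)
  MOV R1, R5  → R1 = 35  (R1 gets saved value)
Final: R0 = 71

71


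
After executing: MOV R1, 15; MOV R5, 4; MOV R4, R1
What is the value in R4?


Register state trace:
  MOV R1, 15  → R1 = 15
  MOV R5, 4  → R5 = 4
  MOV R4, R1  → R4 = 15
Final: R4 = 15

15


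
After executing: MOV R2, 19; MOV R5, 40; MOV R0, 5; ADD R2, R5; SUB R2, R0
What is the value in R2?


Register state trace:
  MOV R2, 19  → R2 = 19
  MOV R5, 40  → R5 = 40
  MOV R0, 5  → R0 = 5
  ADD R2, R5  → R2 = 19 + 40 = 59
  SUB R2, R0  → R2 = 59 - 5 = 54
Final: R2 = 54

54


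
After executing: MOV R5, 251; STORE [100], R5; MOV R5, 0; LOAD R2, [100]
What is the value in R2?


Register and memory trace:
  MOV R5, 251  → R5 = 251
  STORE [100], R5  → mem[100] = 251
  MOV R5, 0  → R5 = 0
  LOAD R2, [100]  → R2 = mem[100] = 251
Final: R2 = 251

251


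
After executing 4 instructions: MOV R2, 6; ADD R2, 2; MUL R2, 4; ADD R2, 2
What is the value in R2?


Register state trace:
  MOV R2, 6  → R2 = 6
  ADD R2, 2  → R2 = 6 + 2 = 8
  MUL R2, 4  → R2 = 8 * 4 = 32
  ADD R2, 2  → R2 = 32 + 2 = 34
Final: R2 = 34

34


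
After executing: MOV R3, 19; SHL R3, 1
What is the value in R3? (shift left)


Register state trace:
  MOV R3, 19  → R3 = 19
  SHL R3, 1  → R3 = 19 << 1 = 19 * 2^1 = 38
Final: R3 = 38

38


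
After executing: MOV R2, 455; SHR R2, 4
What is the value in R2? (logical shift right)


Register state trace:
  MOV R2, 455  → R2 = 455
  SHR R2, 4  → R2 = 455 >> 4 = 455 // 2^4 = 28
Final: R2 = 28

28


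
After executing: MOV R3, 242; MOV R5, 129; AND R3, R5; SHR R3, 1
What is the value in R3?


Register state trace:
  MOV R3, 242  → R3 = 242 (0b11110010)
  MOV R5, 129  → R5 = 129 (0b10000001)
  AND R3, R5  → R3 = 242 AND 129 = 128 (0b10000000)
  SHR R3, 1  → R3 = 128 >> 1 = 64
Final: R3 = 64

64


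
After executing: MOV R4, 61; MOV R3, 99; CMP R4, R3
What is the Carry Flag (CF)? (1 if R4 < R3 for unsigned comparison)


Register state trace:
  MOV R4, 61  → R4 = 61
  MOV R3, 99  → R3 = 99
  CMP R4, R3  → unsigned 61 - 99: borrow occurs
  61 < 99, so CF = 1
CF = 1

1


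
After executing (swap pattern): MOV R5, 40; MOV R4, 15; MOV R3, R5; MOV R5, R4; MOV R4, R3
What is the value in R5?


Register state trace (swap pattern):
  MOV R5, 40  → R5 = 40
  MOV R4, 15  → R4 = 15
  MOV R3, R5  → R3 = 40  (save R5)
  MOV R5, R4  → R5 = 15  (R5 gets R4's value)
  MOV R4, R3  → R4 = 40  (R4 gets saved value)
Final: R5 = 15

15


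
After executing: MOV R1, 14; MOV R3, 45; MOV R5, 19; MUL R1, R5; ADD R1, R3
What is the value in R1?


Register state trace:
  MOV R1, 14  → R1 = 14
  MOV R3, 45  → R3 = 45
  MOV R5, 19  → R5 = 19
  MUL R1, R5  → R1 = 14 * 19 = 266
  ADD R1, R3  → R1 = 266 + 45 = 311
Final: R1 = 311

311


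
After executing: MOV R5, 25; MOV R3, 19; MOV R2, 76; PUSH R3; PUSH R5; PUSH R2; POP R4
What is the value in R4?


Stack trace (top is rightmost):
  MOV R5, 25  → R5 = 25
  MOV R3, 19  → R3 = 19
  MOV R2, 76  → R2 = 76
  PUSH R3  → stack: [19]
  PUSH R5  → stack: [19, 25]
  PUSH R2  → stack: [19, 25, 76]
  POP R4  → R4 = 76, stack: [19, 25]
Final: R4 = 76

76


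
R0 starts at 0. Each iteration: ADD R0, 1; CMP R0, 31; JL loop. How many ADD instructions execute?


Loop trace (R0 starts at 0, target 31, step 1):
  ADD #1: R0 = 0 + 1 = 1  → 1 < 31, loop
  ADD #2: R0 = 1 + 1 = 2  → 2 < 31, loop
  ADD #3: R0 = 2 + 1 = 3  → 3 < 31, loop
  ADD #4: R0 = 3 + 1 = 4  → 4 < 31, loop
  ADD #5: R0 = 4 + 1 = 5  → 5 < 31, loop
  ADD #6: R0 = 5 + 1 = 6  → 6 < 31, loop
  ADD #7: R0 = 6 + 1 = 7  → 7 < 31, loop
  ADD #8: R0 = 7 + 1 = 8  → 8 < 31, loop
  ADD #9: R0 = 8 + 1 = 9  → 9 < 31, loop
  ADD #10: R0 = 9 + 1 = 10  → 10 < 31, loop
  ADD #11: R0 = 10 + 1 = 11  → 11 < 31, loop
  ADD #12: R0 = 11 + 1 = 12  → 12 < 31, loop
  ADD #13: R0 = 12 + 1 = 13  → 13 < 31, loop
  ADD #14: R0 = 13 + 1 = 14  → 14 < 31, loop
  ADD #15: R0 = 14 + 1 = 15  → 15 < 31, loop
  ADD #16: R0 = 15 + 1 = 16  → 16 < 31, loop
  ADD #17: R0 = 16 + 1 = 17  → 17 < 31, loop
  ADD #18: R0 = 17 + 1 = 18  → 18 < 31, loop
  ADD #19: R0 = 18 + 1 = 19  → 19 < 31, loop
  ADD #20: R0 = 19 + 1 = 20  → 20 < 31, loop
  ADD #21: R0 = 20 + 1 = 21  → 21 < 31, loop
  ADD #22: R0 = 21 + 1 = 22  → 22 < 31, loop
  ADD #23: R0 = 22 + 1 = 23  → 23 < 31, loop
  ADD #24: R0 = 23 + 1 = 24  → 24 < 31, loop
  ADD #25: R0 = 24 + 1 = 25  → 25 < 31, loop
  ADD #26: R0 = 25 + 1 = 26  → 26 < 31, loop
  ADD #27: R0 = 26 + 1 = 27  → 27 < 31, loop
  ADD #28: R0 = 27 + 1 = 28  → 28 < 31, loop
  ADD #29: R0 = 28 + 1 = 29  → 29 < 31, loop
  ADD #30: R0 = 29 + 1 = 30  → 30 < 31, loop
  ADD #31: R0 = 30 + 1 = 31  → 31 >= 31, exit
Total ADD instructions: 31

31


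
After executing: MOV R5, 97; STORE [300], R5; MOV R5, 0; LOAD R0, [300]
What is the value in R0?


Register and memory trace:
  MOV R5, 97  → R5 = 97
  STORE [300], R5  → mem[300] = 97
  MOV R5, 0  → R5 = 0
  LOAD R0, [300]  → R0 = mem[300] = 97
Final: R0 = 97

97


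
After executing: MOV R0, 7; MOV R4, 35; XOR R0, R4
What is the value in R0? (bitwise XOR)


Register state trace:
  MOV R0, 7  → R0 = 7 (0b00000111)
  MOV R4, 35  → R4 = 35 (0b00100011)
  XOR R0, R4  → R0 = 7 XOR 35 = 36 (0b00100100)
Final: R0 = 36

36


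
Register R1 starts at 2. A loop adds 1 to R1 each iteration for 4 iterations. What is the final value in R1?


Starting value: R1 = 2
  Iter 1: R1 = 2 + 1 = 3
  Iter 2: R1 = 3 + 1 = 4
  Iter 3: R1 = 4 + 1 = 5
  Iter 4: R1 = 5 + 1 = 6
Final: R1 = 6

6


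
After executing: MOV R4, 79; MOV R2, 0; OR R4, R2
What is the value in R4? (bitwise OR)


Register state trace:
  MOV R4, 79  → R4 = 79 (0b01001111)
  MOV R2, 0  → R2 = 0 (0b00000000)
  OR R4, R2   → R4 = 79 OR 0 = 79 (0b01001111)
Final: R4 = 79

79


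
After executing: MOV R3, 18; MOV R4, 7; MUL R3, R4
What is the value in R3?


Register state trace:
  MOV R3, 18  → R3 = 18
  MOV R4, 7  → R4 = 7
  MUL R3, R4  → R3 = 18 * 7 = 126
Final: R3 = 126

126


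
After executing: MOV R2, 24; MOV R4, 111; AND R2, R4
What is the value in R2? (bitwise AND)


Register state trace:
  MOV R2, 24  → R2 = 24 (0b00011000)
  MOV R4, 111  → R4 = 111 (0b01101111)
  AND R2, R4  → R2 = 24 AND 111 = 8 (0b00001000)
Final: R2 = 8

8


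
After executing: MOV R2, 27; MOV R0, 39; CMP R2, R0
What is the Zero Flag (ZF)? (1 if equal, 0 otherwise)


Register state trace:
  MOV R2, 27  → R2 = 27
  MOV R0, 39  → R0 = 39
  CMP R2, R0  → computes 27 - 39 = -12
  Result is nonzero, so values are not equal
ZF = 0

0


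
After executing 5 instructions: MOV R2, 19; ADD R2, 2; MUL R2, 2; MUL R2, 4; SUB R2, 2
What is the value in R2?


Register state trace:
  MOV R2, 19  → R2 = 19
  ADD R2, 2  → R2 = 19 + 2 = 21
  MUL R2, 2  → R2 = 21 * 2 = 42
  MUL R2, 4  → R2 = 42 * 4 = 168
  SUB R2, 2  → R2 = 168 - 2 = 166
Final: R2 = 166

166


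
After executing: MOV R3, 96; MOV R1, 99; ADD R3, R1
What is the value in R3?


Register state trace:
  MOV R3, 96  → R3 = 96
  MOV R1, 99  → R1 = 99
  ADD R3, R1  → R3 = 96 + 99 = 195
Final: R3 = 195

195


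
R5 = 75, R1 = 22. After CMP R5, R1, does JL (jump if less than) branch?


Trace:
  R5 = 75, R1 = 22
  CMP R5, R1  → compares 75 vs 22
  JL checks: is 75 less than 22?
  75 > 22, so condition is false
Branch taken: No

No


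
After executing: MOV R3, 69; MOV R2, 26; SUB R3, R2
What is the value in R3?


Register state trace:
  MOV R3, 69  → R3 = 69
  MOV R2, 26  → R2 = 26
  SUB R3, R2  → R3 = 69 - 26 = 43
Final: R3 = 43

43


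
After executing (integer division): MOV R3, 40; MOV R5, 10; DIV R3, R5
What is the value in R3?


Register state trace:
  MOV R3, 40  → R3 = 40
  MOV R5, 10  → R5 = 10
  DIV R3, R5  → R3 = 40 // 10 = 4
Final: R3 = 4

4


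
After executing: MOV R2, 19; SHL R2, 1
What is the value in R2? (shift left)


Register state trace:
  MOV R2, 19  → R2 = 19
  SHL R2, 1  → R2 = 19 << 1 = 19 * 2^1 = 38
Final: R2 = 38

38


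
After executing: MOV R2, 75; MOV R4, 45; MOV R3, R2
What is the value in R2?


Register state trace:
  MOV R2, 75  → R2 = 75
  MOV R4, 45  → R4 = 45
  MOV R3, R2  → R3 = 75
Final: R2 = 75

75


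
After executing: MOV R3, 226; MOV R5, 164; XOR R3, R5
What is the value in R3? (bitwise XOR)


Register state trace:
  MOV R3, 226  → R3 = 226 (0b11100010)
  MOV R5, 164  → R5 = 164 (0b10100100)
  XOR R3, R5  → R3 = 226 XOR 164 = 70 (0b01000110)
Final: R3 = 70

70


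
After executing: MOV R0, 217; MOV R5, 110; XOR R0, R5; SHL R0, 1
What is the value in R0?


Register state trace:
  MOV R0, 217  → R0 = 217 (0b11011001)
  MOV R5, 110  → R5 = 110 (0b01101110)
  XOR R0, R5  → R0 = 217 XOR 110 = 183 (0b10110111)
  SHL R0, 1  → R0 = 183 << 1 = 366
Final: R0 = 366

366


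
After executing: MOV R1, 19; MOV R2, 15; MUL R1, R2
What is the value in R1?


Register state trace:
  MOV R1, 19  → R1 = 19
  MOV R2, 15  → R2 = 15
  MUL R1, R2  → R1 = 19 * 15 = 285
Final: R1 = 285

285


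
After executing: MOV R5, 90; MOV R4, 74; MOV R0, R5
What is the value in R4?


Register state trace:
  MOV R5, 90  → R5 = 90
  MOV R4, 74  → R4 = 74
  MOV R0, R5  → R0 = 90
Final: R4 = 74

74


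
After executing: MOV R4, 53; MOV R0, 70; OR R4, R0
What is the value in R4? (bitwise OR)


Register state trace:
  MOV R4, 53  → R4 = 53 (0b00110101)
  MOV R0, 70  → R0 = 70 (0b01000110)
  OR R4, R0   → R4 = 53 OR 70 = 119 (0b01110111)
Final: R4 = 119

119


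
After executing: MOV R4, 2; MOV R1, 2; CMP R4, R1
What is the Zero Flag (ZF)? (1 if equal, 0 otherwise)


Register state trace:
  MOV R4, 2  → R4 = 2
  MOV R1, 2  → R1 = 2
  CMP R4, R1  → computes 2 - 2 = 0
  Result is zero, so values are equal
ZF = 1

1


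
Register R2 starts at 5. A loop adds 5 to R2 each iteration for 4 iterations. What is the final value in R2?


Starting value: R2 = 5
  Iter 1: R2 = 5 + 5 = 10
  Iter 2: R2 = 10 + 5 = 15
  Iter 3: R2 = 15 + 5 = 20
  Iter 4: R2 = 20 + 5 = 25
Final: R2 = 25

25


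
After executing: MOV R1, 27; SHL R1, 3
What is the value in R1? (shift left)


Register state trace:
  MOV R1, 27  → R1 = 27
  SHL R1, 3  → R1 = 27 << 3 = 27 * 2^3 = 216
Final: R1 = 216

216


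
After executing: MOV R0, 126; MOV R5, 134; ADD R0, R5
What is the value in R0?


Register state trace:
  MOV R0, 126  → R0 = 126
  MOV R5, 134  → R5 = 134
  ADD R0, R5  → R0 = 126 + 134 = 260
Final: R0 = 260

260


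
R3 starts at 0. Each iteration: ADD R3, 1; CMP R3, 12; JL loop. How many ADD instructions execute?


Loop trace (R3 starts at 0, target 12, step 1):
  ADD #1: R3 = 0 + 1 = 1  → 1 < 12, loop
  ADD #2: R3 = 1 + 1 = 2  → 2 < 12, loop
  ADD #3: R3 = 2 + 1 = 3  → 3 < 12, loop
  ADD #4: R3 = 3 + 1 = 4  → 4 < 12, loop
  ADD #5: R3 = 4 + 1 = 5  → 5 < 12, loop
  ADD #6: R3 = 5 + 1 = 6  → 6 < 12, loop
  ADD #7: R3 = 6 + 1 = 7  → 7 < 12, loop
  ADD #8: R3 = 7 + 1 = 8  → 8 < 12, loop
  ADD #9: R3 = 8 + 1 = 9  → 9 < 12, loop
  ADD #10: R3 = 9 + 1 = 10  → 10 < 12, loop
  ADD #11: R3 = 10 + 1 = 11  → 11 < 12, loop
  ADD #12: R3 = 11 + 1 = 12  → 12 >= 12, exit
Total ADD instructions: 12

12


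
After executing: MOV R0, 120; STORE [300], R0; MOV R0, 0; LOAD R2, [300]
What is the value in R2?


Register and memory trace:
  MOV R0, 120  → R0 = 120
  STORE [300], R0  → mem[300] = 120
  MOV R0, 0  → R0 = 0
  LOAD R2, [300]  → R2 = mem[300] = 120
Final: R2 = 120

120


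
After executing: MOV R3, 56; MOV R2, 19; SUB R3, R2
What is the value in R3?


Register state trace:
  MOV R3, 56  → R3 = 56
  MOV R2, 19  → R2 = 19
  SUB R3, R2  → R3 = 56 - 19 = 37
Final: R3 = 37

37


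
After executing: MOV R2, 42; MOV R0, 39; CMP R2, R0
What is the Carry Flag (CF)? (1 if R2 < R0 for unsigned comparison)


Register state trace:
  MOV R2, 42  → R2 = 42
  MOV R0, 39  → R0 = 39
  CMP R2, R0  → unsigned 42 - 39: no borrow
  42 >= 39, so CF = 0
CF = 0

0


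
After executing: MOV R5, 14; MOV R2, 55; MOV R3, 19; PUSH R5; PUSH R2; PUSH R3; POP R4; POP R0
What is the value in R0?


Stack trace (top is rightmost):
  MOV R5, 14  → R5 = 14
  MOV R2, 55  → R2 = 55
  MOV R3, 19  → R3 = 19
  PUSH R5  → stack: [14]
  PUSH R2  → stack: [14, 55]
  PUSH R3  → stack: [14, 55, 19]
  POP R4  → R4 = 19, stack: [14, 55]
  POP R0  → R0 = 55, stack: [14]
Final: R0 = 55

55


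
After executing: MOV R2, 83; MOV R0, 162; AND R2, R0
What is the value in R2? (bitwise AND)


Register state trace:
  MOV R2, 83  → R2 = 83 (0b01010011)
  MOV R0, 162  → R0 = 162 (0b10100010)
  AND R2, R0  → R2 = 83 AND 162 = 2 (0b00000010)
Final: R2 = 2

2


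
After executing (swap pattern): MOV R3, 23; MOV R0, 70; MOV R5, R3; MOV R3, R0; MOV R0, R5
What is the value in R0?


Register state trace (swap pattern):
  MOV R3, 23  → R3 = 23
  MOV R0, 70  → R0 = 70
  MOV R5, R3  → R5 = 23  (save R3)
  MOV R3, R0  → R3 = 70  (R3 gets R0's value)
  MOV R0, R5  → R0 = 23  (R0 gets saved value)
Final: R0 = 23

23


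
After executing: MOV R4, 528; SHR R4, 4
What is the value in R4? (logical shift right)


Register state trace:
  MOV R4, 528  → R4 = 528
  SHR R4, 4  → R4 = 528 >> 4 = 528 // 2^4 = 33
Final: R4 = 33

33


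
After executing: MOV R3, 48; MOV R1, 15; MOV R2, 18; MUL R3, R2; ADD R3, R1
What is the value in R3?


Register state trace:
  MOV R3, 48  → R3 = 48
  MOV R1, 15  → R1 = 15
  MOV R2, 18  → R2 = 18
  MUL R3, R2  → R3 = 48 * 18 = 864
  ADD R3, R1  → R3 = 864 + 15 = 879
Final: R3 = 879

879


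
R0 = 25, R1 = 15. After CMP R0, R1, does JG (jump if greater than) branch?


Trace:
  R0 = 25, R1 = 15
  CMP R0, R1  → compares 25 vs 15
  JG checks: is 25 greater than 15?
  25 > 15, so condition is true
Branch taken: Yes

Yes


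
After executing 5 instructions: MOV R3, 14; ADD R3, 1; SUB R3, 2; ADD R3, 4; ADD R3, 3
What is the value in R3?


Register state trace:
  MOV R3, 14  → R3 = 14
  ADD R3, 1  → R3 = 14 + 1 = 15
  SUB R3, 2  → R3 = 15 - 2 = 13
  ADD R3, 4  → R3 = 13 + 4 = 17
  ADD R3, 3  → R3 = 17 + 3 = 20
Final: R3 = 20

20


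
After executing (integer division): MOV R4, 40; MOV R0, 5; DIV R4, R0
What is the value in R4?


Register state trace:
  MOV R4, 40  → R4 = 40
  MOV R0, 5  → R0 = 5
  DIV R4, R0  → R4 = 40 // 5 = 8
Final: R4 = 8

8


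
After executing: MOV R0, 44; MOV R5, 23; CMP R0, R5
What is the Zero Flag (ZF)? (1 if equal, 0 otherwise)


Register state trace:
  MOV R0, 44  → R0 = 44
  MOV R5, 23  → R5 = 23
  CMP R0, R5  → computes 44 - 23 = 21
  Result is nonzero, so values are not equal
ZF = 0

0


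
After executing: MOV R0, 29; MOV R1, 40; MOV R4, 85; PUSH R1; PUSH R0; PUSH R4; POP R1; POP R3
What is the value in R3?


Stack trace (top is rightmost):
  MOV R0, 29  → R0 = 29
  MOV R1, 40  → R1 = 40
  MOV R4, 85  → R4 = 85
  PUSH R1  → stack: [40]
  PUSH R0  → stack: [40, 29]
  PUSH R4  → stack: [40, 29, 85]
  POP R1  → R1 = 85, stack: [40, 29]
  POP R3  → R3 = 29, stack: [40]
Final: R3 = 29

29


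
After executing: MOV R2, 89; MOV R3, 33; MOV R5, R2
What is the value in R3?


Register state trace:
  MOV R2, 89  → R2 = 89
  MOV R3, 33  → R3 = 33
  MOV R5, R2  → R5 = 89
Final: R3 = 33

33


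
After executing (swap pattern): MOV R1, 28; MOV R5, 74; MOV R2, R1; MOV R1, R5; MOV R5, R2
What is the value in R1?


Register state trace (swap pattern):
  MOV R1, 28  → R1 = 28
  MOV R5, 74  → R5 = 74
  MOV R2, R1  → R2 = 28  (save R1)
  MOV R1, R5  → R1 = 74  (R1 gets R5's value)
  MOV R5, R2  → R5 = 28  (R5 gets saved value)
Final: R1 = 74

74


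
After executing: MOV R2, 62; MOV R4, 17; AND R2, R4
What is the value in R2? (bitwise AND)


Register state trace:
  MOV R2, 62  → R2 = 62 (0b00111110)
  MOV R4, 17  → R4 = 17 (0b00010001)
  AND R2, R4  → R2 = 62 AND 17 = 16 (0b00010000)
Final: R2 = 16

16


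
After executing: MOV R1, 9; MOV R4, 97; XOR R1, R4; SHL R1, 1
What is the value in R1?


Register state trace:
  MOV R1, 9  → R1 = 9 (0b00001001)
  MOV R4, 97  → R4 = 97 (0b01100001)
  XOR R1, R4  → R1 = 9 XOR 97 = 104 (0b01101000)
  SHL R1, 1  → R1 = 104 << 1 = 208
Final: R1 = 208

208


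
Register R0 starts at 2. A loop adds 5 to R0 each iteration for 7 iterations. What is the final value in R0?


Starting value: R0 = 2
  Iter 1: R0 = 2 + 5 = 7
  Iter 2: R0 = 7 + 5 = 12
  Iter 3: R0 = 12 + 5 = 17
  Iter 4: R0 = 17 + 5 = 22
  Iter 5: R0 = 22 + 5 = 27
  Iter 6: R0 = 27 + 5 = 32
  Iter 7: R0 = 32 + 5 = 37
Final: R0 = 37

37


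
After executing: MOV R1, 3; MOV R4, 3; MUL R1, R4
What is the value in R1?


Register state trace:
  MOV R1, 3  → R1 = 3
  MOV R4, 3  → R4 = 3
  MUL R1, R4  → R1 = 3 * 3 = 9
Final: R1 = 9

9


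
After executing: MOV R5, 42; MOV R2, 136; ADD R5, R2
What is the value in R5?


Register state trace:
  MOV R5, 42  → R5 = 42
  MOV R2, 136  → R2 = 136
  ADD R5, R2  → R5 = 42 + 136 = 178
Final: R5 = 178

178


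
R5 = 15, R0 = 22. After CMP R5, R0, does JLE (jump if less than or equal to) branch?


Trace:
  R5 = 15, R0 = 22
  CMP R5, R0  → compares 15 vs 22
  JLE checks: is 15 less than or equal to 22?
  15 < 22, so condition is true
Branch taken: Yes

Yes
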